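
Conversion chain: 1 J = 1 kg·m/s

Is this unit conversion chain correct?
The chain is incorrect (it contains an error).

Incorrect: Joule is kg·m²/s², not kg·m/s (that is momentum)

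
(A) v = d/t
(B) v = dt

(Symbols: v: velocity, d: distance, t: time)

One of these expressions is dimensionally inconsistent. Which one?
(B)

(A) v = d/t: LHS [L T^-1], RHS [L T^-1] ✓
(B) v = dt: LHS [L T^-1], RHS [L T] ✗

Expression (B) v = dt is dimensionally incorrect.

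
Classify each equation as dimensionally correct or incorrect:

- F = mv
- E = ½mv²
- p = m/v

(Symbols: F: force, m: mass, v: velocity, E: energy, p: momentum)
Dimensionally correct: E = ½mv²
Dimensionally incorrect: F = mv, p = m/v
Ordered (correct first, then incorrect): E = ½mv², F = mv, p = m/v

- F = mv: LHS [L M T^-2], RHS [L M T^-1] → incorrect ✗
- E = ½mv²: LHS [L^2 M T^-2], RHS [L^2 M T^-2] → correct ✓
- p = m/v: LHS [L M T^-1], RHS [L^-1 M T] → incorrect ✗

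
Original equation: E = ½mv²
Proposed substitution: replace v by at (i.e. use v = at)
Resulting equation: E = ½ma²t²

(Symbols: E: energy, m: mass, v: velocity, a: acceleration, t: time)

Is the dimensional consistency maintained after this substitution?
Yes

[v] = [L T^-1] and [at] = [L T^-1]. These match, so the substitution replaces a quantity by one of the same dimensions and the result E = ½ma²t² has LHS [L^2 M T^-2] vs RHS [L^2 M T^-2] — still consistent.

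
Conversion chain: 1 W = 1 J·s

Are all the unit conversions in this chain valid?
The chain is incorrect (it contains an error).

Incorrect: Watt is J/s, not J·s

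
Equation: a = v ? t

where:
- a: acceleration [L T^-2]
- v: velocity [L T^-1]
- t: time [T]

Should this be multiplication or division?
division (÷): a = v ÷ t

a [L T^-2]; v [L T^-1]; t [T].
v × t → [L] ✗
v ÷ t → [L T^-2] ✓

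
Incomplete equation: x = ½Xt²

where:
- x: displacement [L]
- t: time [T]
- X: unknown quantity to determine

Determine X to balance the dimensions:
X = a (acceleration), dimensions [L T^-2]

x has dimensions [L]; the rest of the RHS (½ t²) has dimensions [T^2].
So X must have dimensions [L T^-2] — X = a (acceleration).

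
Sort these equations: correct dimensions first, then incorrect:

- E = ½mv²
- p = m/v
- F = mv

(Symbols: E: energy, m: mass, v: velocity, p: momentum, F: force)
Dimensionally correct: E = ½mv²
Dimensionally incorrect: p = m/v, F = mv
Ordered (correct first, then incorrect): E = ½mv², p = m/v, F = mv

- E = ½mv²: LHS [L^2 M T^-2], RHS [L^2 M T^-2] → correct ✓
- p = m/v: LHS [L M T^-1], RHS [L^-1 M T] → incorrect ✗
- F = mv: LHS [L M T^-2], RHS [L M T^-1] → incorrect ✗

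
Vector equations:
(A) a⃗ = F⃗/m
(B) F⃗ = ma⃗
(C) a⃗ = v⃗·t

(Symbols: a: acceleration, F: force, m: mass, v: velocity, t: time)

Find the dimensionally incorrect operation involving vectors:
(C) a⃗ = v⃗·t

(A) a⃗ = F⃗/m: LHS [L T^-2], RHS [L T^-2] ✓ — force (vector) divided by mass (scalar)
(B) F⃗ = ma⃗: LHS [L M T^-2], RHS [L M T^-2] ✓ — Force and acceleration are vectors, mass is a scalar
(C) a⃗ = v⃗·t: LHS [L T^-2], RHS [L] ✗ — acceleration is velocity per time; should be v⃗/t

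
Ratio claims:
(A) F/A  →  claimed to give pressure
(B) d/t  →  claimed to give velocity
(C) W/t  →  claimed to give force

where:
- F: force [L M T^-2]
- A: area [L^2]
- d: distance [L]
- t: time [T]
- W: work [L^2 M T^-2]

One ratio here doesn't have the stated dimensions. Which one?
(C) W/t does not give force

(A) F/A: [L^-1 M T^-2] = pressure [L^-1 M T^-2] ✓
(B) d/t: [L T^-1] = velocity [L T^-1] ✓
(C) W/t: [L^2 M T^-3] ≠ force [L M T^-2] ✗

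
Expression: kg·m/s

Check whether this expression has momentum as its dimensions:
Yes

The expression kg·m/s has dimensions [L M T^-1], which is exactly momentum [L M T^-1].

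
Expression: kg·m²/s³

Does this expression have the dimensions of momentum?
No

The expression kg·m²/s³ has dimensions [L^2 M T^-3], but momentum has dimensions [L M T^-1].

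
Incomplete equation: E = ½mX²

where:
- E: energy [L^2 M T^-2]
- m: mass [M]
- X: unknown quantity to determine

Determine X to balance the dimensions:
X = v (velocity), dimensions [L T^-1]

E has dimensions [L^2 M T^-2]; the rest of the RHS (½m) has dimensions [M].
So X² must have dimensions [L^2 T^-2], i.e. X has dimensions [L T^-1] — X = v (velocity).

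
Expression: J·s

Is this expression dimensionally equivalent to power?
No

The expression J·s has dimensions [L^2 M T^-1], but power has dimensions [L^2 M T^-3].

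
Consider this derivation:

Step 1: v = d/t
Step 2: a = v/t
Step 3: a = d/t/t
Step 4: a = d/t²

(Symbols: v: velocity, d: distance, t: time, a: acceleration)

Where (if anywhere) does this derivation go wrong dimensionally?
No step introduces an error — all steps are dimensionally consistent.

Step 1: v = d/t → LHS [L T^-1], RHS [L T^-1] ✓
Step 2: a = v/t → LHS [L T^-2], RHS [L T^-2] ✓
Step 3: a = d/t/t → LHS [L T^-2], RHS [L T^-2] ✓
Step 4: a = d/t² → LHS [L T^-2], RHS [L T^-2] ✓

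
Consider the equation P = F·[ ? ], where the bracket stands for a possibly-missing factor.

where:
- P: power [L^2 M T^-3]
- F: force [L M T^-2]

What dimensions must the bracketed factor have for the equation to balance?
[L T^-1] — velocity (e.g. v)

P has dimensions [L^2 M T^-3]; F has dimensions [L M T^-2].
The bracketed factor must supply [L^2 M T^-3] / [L M T^-2] = [L T^-1].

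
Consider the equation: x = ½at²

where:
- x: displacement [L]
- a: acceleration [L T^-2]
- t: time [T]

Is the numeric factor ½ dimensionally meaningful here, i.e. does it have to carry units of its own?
No

x has dimensions [L] and at² already has dimensions [L], so the equation balances without ½ contributing any dimensions. ½ is a pure (dimensionless) number; changing or removing it would not affect dimensional consistency.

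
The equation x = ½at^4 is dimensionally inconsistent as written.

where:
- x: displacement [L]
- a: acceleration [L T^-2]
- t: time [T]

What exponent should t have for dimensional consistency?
The exponent of t should be 2: x = ½at^2

The LHS x has dimensions [L]; t has dimensions [T].
As written, the RHS ½at^4 (exponent 4 on t) has dimensions [L T^2], which does not match.
With exponent 2, the RHS ½at^2 has dimensions [L], matching the LHS.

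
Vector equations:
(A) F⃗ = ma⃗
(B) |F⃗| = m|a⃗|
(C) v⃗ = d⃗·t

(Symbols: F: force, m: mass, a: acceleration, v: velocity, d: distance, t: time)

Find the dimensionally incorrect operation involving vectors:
(C) v⃗ = d⃗·t

(A) F⃗ = ma⃗: LHS [L M T^-2], RHS [L M T^-2] ✓ — Force and acceleration are vectors, mass is a scalar
(B) |F⃗| = m|a⃗|: LHS [L M T^-2], RHS [L M T^-2] ✓ — magnitudes of vectors are scalars
(C) v⃗ = d⃗·t: LHS [L T^-1], RHS [L T] ✗ — velocity is displacement per time; should be d⃗/t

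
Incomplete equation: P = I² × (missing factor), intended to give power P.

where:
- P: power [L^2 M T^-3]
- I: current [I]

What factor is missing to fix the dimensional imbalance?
R (resistance), dimensions [I^-2 L^2 M T^-3]

P has dimensions [L^2 M T^-3] and I² has dimensions [I^2].
The missing factor must have dimensions [L^2 M T^-3] / [I^2] = [I^-2 L^2 M T^-3], i.e. resistance (R).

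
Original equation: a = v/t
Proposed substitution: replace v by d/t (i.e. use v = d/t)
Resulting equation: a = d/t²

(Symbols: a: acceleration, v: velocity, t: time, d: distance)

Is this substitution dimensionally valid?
Yes

[v] = [L T^-1] and [d/t] = [L T^-1]. These match, so the substitution replaces a quantity by one of the same dimensions and the result a = d/t² has LHS [L T^-2] vs RHS [L T^-2] — still consistent.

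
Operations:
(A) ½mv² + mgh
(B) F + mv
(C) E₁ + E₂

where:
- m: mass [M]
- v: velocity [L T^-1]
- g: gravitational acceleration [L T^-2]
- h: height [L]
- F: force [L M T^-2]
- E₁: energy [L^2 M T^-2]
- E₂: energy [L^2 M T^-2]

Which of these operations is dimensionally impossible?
(B) F + mv

(A) ½mv² + mgh: ½mv² [L^2 M T^-2] and mgh [L^2 M T^-2] — same dimensions ✓
(B) F + mv: F [L M T^-2] and mv [L M T^-1] — different dimensions cannot be added/subtracted ✗
(C) E₁ + E₂: E₁ [L^2 M T^-2] and E₂ [L^2 M T^-2] — same dimensions ✓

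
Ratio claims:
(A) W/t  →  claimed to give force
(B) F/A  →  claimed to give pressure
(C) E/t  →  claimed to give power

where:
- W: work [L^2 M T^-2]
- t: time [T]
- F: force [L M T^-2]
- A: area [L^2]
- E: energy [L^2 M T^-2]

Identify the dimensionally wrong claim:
(A) W/t does not give force

(A) W/t: [L^2 M T^-3] ≠ force [L M T^-2] ✗
(B) F/A: [L^-1 M T^-2] = pressure [L^-1 M T^-2] ✓
(C) E/t: [L^2 M T^-3] = power [L^2 M T^-3] ✓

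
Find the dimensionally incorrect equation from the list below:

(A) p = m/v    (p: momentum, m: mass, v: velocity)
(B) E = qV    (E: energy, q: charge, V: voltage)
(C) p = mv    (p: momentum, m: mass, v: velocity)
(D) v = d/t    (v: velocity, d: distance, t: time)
(A) p = m/v

The equation (A) p = m/v is dimensionally incorrect.

LHS (p): [L M T^-1]
RHS (m/v): [L^-1 M T] ✗

The dimensions do not match. The other three equations balance.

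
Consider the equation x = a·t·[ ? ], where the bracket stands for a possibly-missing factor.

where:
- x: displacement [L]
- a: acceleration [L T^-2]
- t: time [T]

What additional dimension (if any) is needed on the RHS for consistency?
[T] — time (e.g. t)

x has dimensions [L]; a·t has dimensions [L T^-1].
The bracketed factor must supply [L] / [L T^-1] = [T].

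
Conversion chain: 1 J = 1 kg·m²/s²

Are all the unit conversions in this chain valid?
The chain is correct (no errors).

Correct: Joule is defined as kg·m²/s²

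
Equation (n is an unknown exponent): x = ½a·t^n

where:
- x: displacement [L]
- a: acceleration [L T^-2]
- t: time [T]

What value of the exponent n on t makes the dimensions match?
n = 2

x has dimensions [L]; t has dimensions [T].
The rest of the RHS has dimensions [L T^-2], so t^n must supply [T^2].
With n = 2: ½a·t^2 has dimensions [L], matching the LHS ✓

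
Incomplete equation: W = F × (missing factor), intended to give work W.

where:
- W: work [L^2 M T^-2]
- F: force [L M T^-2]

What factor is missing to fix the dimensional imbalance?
d (distance), dimensions [L]

W has dimensions [L^2 M T^-2] and F has dimensions [L M T^-2].
The missing factor must have dimensions [L^2 M T^-2] / [L M T^-2] = [L], i.e. distance (d).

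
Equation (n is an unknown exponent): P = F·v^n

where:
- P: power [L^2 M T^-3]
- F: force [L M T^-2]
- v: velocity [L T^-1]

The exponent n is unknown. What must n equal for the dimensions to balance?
n = 1

P has dimensions [L^2 M T^-3]; v has dimensions [L T^-1].
The rest of the RHS has dimensions [L M T^-2], so v^n must supply [L T^-1].
With n = 1: F·v^1 has dimensions [L^2 M T^-3], matching the LHS ✓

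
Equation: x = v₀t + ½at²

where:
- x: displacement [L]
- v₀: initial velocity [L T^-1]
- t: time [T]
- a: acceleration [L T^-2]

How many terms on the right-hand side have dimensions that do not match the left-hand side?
0

LHS x: [L]
- v₀t: [L] ✓
- ½at²: [L] ✓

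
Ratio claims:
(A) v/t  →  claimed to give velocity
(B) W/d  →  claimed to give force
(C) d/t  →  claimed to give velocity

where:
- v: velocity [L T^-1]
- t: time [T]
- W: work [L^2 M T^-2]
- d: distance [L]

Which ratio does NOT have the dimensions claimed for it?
(A) v/t does not give velocity

(A) v/t: [L T^-2] ≠ velocity [L T^-1] ✗
(B) W/d: [L M T^-2] = force [L M T^-2] ✓
(C) d/t: [L T^-1] = velocity [L T^-1] ✓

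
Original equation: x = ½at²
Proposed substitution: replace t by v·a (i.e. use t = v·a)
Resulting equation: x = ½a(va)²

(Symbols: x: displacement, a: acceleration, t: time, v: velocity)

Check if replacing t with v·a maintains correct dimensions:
No

[t] = [T] and [v·a] = [L^2 T^-3]. These differ, so the substitution replaces a quantity by one of different dimensions and the result x = ½a(va)² has LHS [L] vs RHS [L^5 T^-8] — inconsistent.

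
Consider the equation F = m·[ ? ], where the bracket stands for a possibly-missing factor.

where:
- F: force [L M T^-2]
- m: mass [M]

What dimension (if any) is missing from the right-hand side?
[L T^-2] — acceleration (e.g. a)

F has dimensions [L M T^-2]; m has dimensions [M].
The bracketed factor must supply [L M T^-2] / [M] = [L T^-2].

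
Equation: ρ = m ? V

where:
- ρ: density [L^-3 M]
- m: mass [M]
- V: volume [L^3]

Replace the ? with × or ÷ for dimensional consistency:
division (÷): ρ = m ÷ V

ρ [L^-3 M]; m [M]; V [L^3].
m × V → [L^3 M] ✗
m ÷ V → [L^-3 M] ✓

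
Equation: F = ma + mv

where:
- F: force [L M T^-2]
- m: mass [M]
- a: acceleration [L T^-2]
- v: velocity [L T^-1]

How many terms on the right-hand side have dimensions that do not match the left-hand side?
1

LHS F: [L M T^-2]
- ma: [L M T^-2] ✓
- mv: [L M T^-1] ✗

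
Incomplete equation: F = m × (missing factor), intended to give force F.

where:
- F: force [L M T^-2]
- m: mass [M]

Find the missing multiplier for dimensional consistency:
a (acceleration), dimensions [L T^-2]

F has dimensions [L M T^-2] and m has dimensions [M].
The missing factor must have dimensions [L M T^-2] / [M] = [L T^-2], i.e. acceleration (a).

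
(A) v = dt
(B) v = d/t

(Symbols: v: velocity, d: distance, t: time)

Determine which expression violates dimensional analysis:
(A)

(A) v = dt: LHS [L T^-1], RHS [L T] ✗
(B) v = d/t: LHS [L T^-1], RHS [L T^-1] ✓

Expression (A) v = dt is dimensionally incorrect.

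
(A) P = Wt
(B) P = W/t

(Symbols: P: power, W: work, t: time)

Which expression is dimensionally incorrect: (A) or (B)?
(A)

(A) P = Wt: LHS [L^2 M T^-3], RHS [L^2 M T^-1] ✗
(B) P = W/t: LHS [L^2 M T^-3], RHS [L^2 M T^-3] ✓

Expression (A) P = Wt is dimensionally incorrect.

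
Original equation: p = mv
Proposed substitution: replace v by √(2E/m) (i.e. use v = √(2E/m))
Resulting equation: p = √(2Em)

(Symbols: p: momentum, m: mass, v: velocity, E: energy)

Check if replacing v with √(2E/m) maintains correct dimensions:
Yes

[v] = [L T^-1] and [√(2E/m)] = [L T^-1]. These match, so the substitution replaces a quantity by one of the same dimensions and the result p = √(2Em) has LHS [L M T^-1] vs RHS [L M T^-1] — still consistent.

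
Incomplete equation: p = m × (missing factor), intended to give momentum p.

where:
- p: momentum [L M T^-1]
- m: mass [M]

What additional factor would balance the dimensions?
v (velocity), dimensions [L T^-1]

p has dimensions [L M T^-1] and m has dimensions [M].
The missing factor must have dimensions [L M T^-1] / [M] = [L T^-1], i.e. velocity (v).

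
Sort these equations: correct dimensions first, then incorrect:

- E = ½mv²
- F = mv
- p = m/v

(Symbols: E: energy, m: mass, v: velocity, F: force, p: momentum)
Dimensionally correct: E = ½mv²
Dimensionally incorrect: F = mv, p = m/v
Ordered (correct first, then incorrect): E = ½mv², F = mv, p = m/v

- E = ½mv²: LHS [L^2 M T^-2], RHS [L^2 M T^-2] → correct ✓
- F = mv: LHS [L M T^-2], RHS [L M T^-1] → incorrect ✗
- p = m/v: LHS [L M T^-1], RHS [L^-1 M T] → incorrect ✗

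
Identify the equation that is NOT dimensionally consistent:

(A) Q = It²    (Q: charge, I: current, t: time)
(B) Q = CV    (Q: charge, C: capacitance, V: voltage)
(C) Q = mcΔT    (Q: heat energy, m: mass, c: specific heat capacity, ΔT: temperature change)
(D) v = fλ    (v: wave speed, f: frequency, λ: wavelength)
(A) Q = It²

The equation (A) Q = It² is dimensionally incorrect.

LHS (Q): [I T]
RHS (It²): [I T^2] ✗

The dimensions do not match. The other three equations balance.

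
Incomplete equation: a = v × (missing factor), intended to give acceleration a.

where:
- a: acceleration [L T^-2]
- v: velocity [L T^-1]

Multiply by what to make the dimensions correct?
1/t (inverse time), dimensions [T^-1]

a has dimensions [L T^-2] and v has dimensions [L T^-1].
The missing factor must have dimensions [L T^-2] / [L T^-1] = [T^-1], i.e. inverse time (1/t).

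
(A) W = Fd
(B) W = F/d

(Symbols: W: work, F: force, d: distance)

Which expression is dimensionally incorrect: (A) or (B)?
(B)

(A) W = Fd: LHS [L^2 M T^-2], RHS [L^2 M T^-2] ✓
(B) W = F/d: LHS [L^2 M T^-2], RHS [M T^-2] ✗

Expression (B) W = F/d is dimensionally incorrect.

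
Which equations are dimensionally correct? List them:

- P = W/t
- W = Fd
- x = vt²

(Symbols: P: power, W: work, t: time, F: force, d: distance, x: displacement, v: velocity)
Dimensionally correct: P = W/t, W = Fd
Dimensionally incorrect: x = vt²
Ordered (correct first, then incorrect): P = W/t, W = Fd, x = vt²

- P = W/t: LHS [L^2 M T^-3], RHS [L^2 M T^-3] → correct ✓
- W = Fd: LHS [L^2 M T^-2], RHS [L^2 M T^-2] → correct ✓
- x = vt²: LHS [L], RHS [L T] → incorrect ✗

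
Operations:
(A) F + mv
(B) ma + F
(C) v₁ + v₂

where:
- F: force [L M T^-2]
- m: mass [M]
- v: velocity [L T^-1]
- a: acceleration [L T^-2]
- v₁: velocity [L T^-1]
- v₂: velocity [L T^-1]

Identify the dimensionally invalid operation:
(A) F + mv

(A) F + mv: F [L M T^-2] and mv [L M T^-1] — different dimensions cannot be added/subtracted ✗
(B) ma + F: ma [L M T^-2] and F [L M T^-2] — same dimensions ✓
(C) v₁ + v₂: v₁ [L T^-1] and v₂ [L T^-1] — same dimensions ✓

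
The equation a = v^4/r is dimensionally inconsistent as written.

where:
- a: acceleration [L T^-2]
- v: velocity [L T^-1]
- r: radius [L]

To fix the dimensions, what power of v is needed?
The exponent of v should be 2: a = v^2/r

The LHS a has dimensions [L T^-2]; v has dimensions [L T^-1].
As written, the RHS v^4/r (exponent 4 on v) has dimensions [L^3 T^-4], which does not match.
With exponent 2, the RHS v^2/r has dimensions [L T^-2], matching the LHS.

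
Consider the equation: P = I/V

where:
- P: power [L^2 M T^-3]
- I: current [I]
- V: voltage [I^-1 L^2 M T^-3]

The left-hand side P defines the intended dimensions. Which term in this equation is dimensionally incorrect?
The right-hand side term I/V

P has dimensions [L^2 M T^-3], but I/V has dimensions [I^2 L^-2 M^-1 T^3], so the term I/V is dimensionally wrong for P.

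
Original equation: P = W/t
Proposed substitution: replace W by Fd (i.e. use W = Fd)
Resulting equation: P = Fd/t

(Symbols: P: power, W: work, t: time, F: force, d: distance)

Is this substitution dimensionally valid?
Yes

[W] = [L^2 M T^-2] and [Fd] = [L^2 M T^-2]. These match, so the substitution replaces a quantity by one of the same dimensions and the result P = Fd/t has LHS [L^2 M T^-3] vs RHS [L^2 M T^-3] — still consistent.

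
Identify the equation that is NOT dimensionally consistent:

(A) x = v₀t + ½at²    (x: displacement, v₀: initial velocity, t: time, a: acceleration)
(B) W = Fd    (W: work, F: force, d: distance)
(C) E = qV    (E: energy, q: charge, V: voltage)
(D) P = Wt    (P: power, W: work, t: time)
(D) P = Wt

The equation (D) P = Wt is dimensionally incorrect.

LHS (P): [L^2 M T^-3]
RHS (Wt): [L^2 M T^-1] ✗

The dimensions do not match. The other three equations balance.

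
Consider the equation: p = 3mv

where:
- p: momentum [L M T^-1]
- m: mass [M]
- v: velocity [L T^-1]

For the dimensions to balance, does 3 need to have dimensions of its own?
No

p has dimensions [L M T^-1] and mv already has dimensions [L M T^-1], so the equation balances without 3 contributing any dimensions. 3 is a pure (dimensionless) number; changing or removing it would not affect dimensional consistency.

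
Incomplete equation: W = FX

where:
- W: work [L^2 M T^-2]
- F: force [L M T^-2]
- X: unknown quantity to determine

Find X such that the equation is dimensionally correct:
X = d (distance), dimensions [L]

W has dimensions [L^2 M T^-2]; the rest of the RHS (F) has dimensions [L M T^-2].
So X must have dimensions [L] — X = d (distance).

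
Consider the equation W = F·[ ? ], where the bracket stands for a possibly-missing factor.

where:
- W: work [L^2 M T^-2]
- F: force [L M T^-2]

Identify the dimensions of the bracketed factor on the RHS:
[L] — length (e.g. a distance d)

W has dimensions [L^2 M T^-2]; F has dimensions [L M T^-2].
The bracketed factor must supply [L^2 M T^-2] / [L M T^-2] = [L].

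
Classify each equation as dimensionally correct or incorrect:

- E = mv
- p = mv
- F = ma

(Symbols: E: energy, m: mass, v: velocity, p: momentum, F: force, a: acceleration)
Dimensionally correct: p = mv, F = ma
Dimensionally incorrect: E = mv
Ordered (correct first, then incorrect): p = mv, F = ma, E = mv

- E = mv: LHS [L^2 M T^-2], RHS [L M T^-1] → incorrect ✗
- p = mv: LHS [L M T^-1], RHS [L M T^-1] → correct ✓
- F = ma: LHS [L M T^-2], RHS [L M T^-2] → correct ✓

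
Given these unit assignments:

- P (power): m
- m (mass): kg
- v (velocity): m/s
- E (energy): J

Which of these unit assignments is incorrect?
P

The variable P (power) should have units W, not m.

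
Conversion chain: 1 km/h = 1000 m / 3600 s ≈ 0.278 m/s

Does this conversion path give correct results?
The chain is correct (no errors).

Correct: 1 km = 1000 m, 1 h = 3600 s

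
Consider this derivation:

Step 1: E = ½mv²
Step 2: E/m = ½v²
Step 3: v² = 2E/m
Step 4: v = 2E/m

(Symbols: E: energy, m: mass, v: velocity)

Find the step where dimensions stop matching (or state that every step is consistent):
Step 4

Step 1: E = ½mv² → LHS [L^2 M T^-2], RHS [L^2 M T^-2] ✓
Step 2: E/m = ½v² → LHS [L^2 T^-2], RHS [L^2 T^-2] ✓
Step 3: v² = 2E/m → LHS [L^2 T^-2], RHS [L^2 T^-2] ✓
Step 4: v = 2E/m → LHS [L T^-1], RHS [L^2 T^-2] ✗

The first dimensional inconsistency appears in step 4: v = 2E/m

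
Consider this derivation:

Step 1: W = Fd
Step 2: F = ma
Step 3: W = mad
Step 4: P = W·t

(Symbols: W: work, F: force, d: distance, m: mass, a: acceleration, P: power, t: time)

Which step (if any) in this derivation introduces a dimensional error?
Step 4

Step 1: W = Fd → LHS [L^2 M T^-2], RHS [L^2 M T^-2] ✓
Step 2: F = ma → LHS [L M T^-2], RHS [L M T^-2] ✓
Step 3: W = mad → LHS [L^2 M T^-2], RHS [L^2 M T^-2] ✓
Step 4: P = W·t → LHS [L^2 M T^-3], RHS [L^2 M T^-1] ✗

The first dimensional inconsistency appears in step 4: P = W·t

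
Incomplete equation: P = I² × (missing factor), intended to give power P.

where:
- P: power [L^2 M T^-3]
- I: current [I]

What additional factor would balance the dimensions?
R (resistance), dimensions [I^-2 L^2 M T^-3]

P has dimensions [L^2 M T^-3] and I² has dimensions [I^2].
The missing factor must have dimensions [L^2 M T^-3] / [I^2] = [I^-2 L^2 M T^-3], i.e. resistance (R).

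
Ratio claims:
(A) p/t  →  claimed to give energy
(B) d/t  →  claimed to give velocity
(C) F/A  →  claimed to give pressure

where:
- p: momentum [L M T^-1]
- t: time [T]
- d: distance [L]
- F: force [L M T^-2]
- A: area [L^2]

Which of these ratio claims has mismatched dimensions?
(A) p/t does not give energy

(A) p/t: [L M T^-2] ≠ energy [L^2 M T^-2] ✗
(B) d/t: [L T^-1] = velocity [L T^-1] ✓
(C) F/A: [L^-1 M T^-2] = pressure [L^-1 M T^-2] ✓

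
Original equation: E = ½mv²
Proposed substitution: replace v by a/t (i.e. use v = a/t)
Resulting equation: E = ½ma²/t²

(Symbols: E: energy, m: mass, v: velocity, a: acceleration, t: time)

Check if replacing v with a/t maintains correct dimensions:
No

[v] = [L T^-1] and [a/t] = [L T^-3]. These differ, so the substitution replaces a quantity by one of different dimensions and the result E = ½ma²/t² has LHS [L^2 M T^-2] vs RHS [L^2 M T^-6] — inconsistent.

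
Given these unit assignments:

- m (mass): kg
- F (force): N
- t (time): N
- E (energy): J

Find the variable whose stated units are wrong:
t

The variable t (time) should have units s, not N.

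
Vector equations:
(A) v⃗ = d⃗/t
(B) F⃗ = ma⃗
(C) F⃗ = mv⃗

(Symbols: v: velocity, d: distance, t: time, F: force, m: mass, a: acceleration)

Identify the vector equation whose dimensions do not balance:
(C) F⃗ = mv⃗

(A) v⃗ = d⃗/t: LHS [L T^-1], RHS [L T^-1] ✓ — displacement (vector) divided by time (scalar)
(B) F⃗ = ma⃗: LHS [L M T^-2], RHS [L M T^-2] ✓ — Force and acceleration are vectors, mass is a scalar
(C) F⃗ = mv⃗: LHS [L M T^-2], RHS [L M T^-1] ✗ — mass times velocity is momentum, not force; should be ma⃗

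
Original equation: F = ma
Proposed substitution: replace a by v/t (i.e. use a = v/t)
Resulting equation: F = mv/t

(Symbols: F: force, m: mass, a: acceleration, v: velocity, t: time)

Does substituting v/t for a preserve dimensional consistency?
Yes

[a] = [L T^-2] and [v/t] = [L T^-2]. These match, so the substitution replaces a quantity by one of the same dimensions and the result F = mv/t has LHS [L M T^-2] vs RHS [L M T^-2] — still consistent.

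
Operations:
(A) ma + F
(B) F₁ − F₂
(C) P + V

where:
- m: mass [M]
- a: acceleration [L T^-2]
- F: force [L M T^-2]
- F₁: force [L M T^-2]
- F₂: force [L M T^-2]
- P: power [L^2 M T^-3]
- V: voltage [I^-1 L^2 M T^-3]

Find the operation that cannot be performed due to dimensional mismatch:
(C) P + V

(A) ma + F: ma [L M T^-2] and F [L M T^-2] — same dimensions ✓
(B) F₁ − F₂: F₁ [L M T^-2] and F₂ [L M T^-2] — same dimensions ✓
(C) P + V: P [L^2 M T^-3] and V [I^-1 L^2 M T^-3] — different dimensions cannot be added/subtracted ✗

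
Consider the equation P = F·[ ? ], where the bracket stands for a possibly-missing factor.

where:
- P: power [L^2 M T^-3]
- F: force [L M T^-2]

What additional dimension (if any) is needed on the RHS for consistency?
[L T^-1] — velocity (e.g. v)

P has dimensions [L^2 M T^-3]; F has dimensions [L M T^-2].
The bracketed factor must supply [L^2 M T^-3] / [L M T^-2] = [L T^-1].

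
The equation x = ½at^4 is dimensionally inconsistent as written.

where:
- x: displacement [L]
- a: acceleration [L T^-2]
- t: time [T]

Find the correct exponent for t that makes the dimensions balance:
The exponent of t should be 2: x = ½at^2

The LHS x has dimensions [L]; t has dimensions [T].
As written, the RHS ½at^4 (exponent 4 on t) has dimensions [L T^2], which does not match.
With exponent 2, the RHS ½at^2 has dimensions [L], matching the LHS.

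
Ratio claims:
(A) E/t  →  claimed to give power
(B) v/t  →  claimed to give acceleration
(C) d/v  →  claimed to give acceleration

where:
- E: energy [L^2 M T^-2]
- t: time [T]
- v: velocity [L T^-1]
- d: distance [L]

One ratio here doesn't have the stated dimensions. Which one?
(C) d/v does not give acceleration

(A) E/t: [L^2 M T^-3] = power [L^2 M T^-3] ✓
(B) v/t: [L T^-2] = acceleration [L T^-2] ✓
(C) d/v: [T] ≠ acceleration [L T^-2] ✗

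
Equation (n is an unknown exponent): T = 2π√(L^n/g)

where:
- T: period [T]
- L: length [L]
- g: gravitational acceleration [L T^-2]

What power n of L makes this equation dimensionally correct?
n = 1

T has dimensions [T]; L has dimensions [L].
With n = 1: 2π√(L^1/g) has dimensions [T], matching the LHS ✓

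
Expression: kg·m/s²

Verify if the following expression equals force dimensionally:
Yes

The expression kg·m/s² has dimensions [L M T^-2], which is exactly force [L M T^-2].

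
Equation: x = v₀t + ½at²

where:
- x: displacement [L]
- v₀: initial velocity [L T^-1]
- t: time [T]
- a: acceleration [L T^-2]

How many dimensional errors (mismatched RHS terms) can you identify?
0

LHS x: [L]
- v₀t: [L] ✓
- ½at²: [L] ✓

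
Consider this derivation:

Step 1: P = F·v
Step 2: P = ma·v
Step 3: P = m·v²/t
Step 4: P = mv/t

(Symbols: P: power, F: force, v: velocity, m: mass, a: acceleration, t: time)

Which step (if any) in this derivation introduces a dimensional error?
Step 4

Step 1: P = F·v → LHS [L^2 M T^-3], RHS [L^2 M T^-3] ✓
Step 2: P = ma·v → LHS [L^2 M T^-3], RHS [L^2 M T^-3] ✓
Step 3: P = m·v²/t → LHS [L^2 M T^-3], RHS [L^2 M T^-3] ✓
Step 4: P = mv/t → LHS [L^2 M T^-3], RHS [L M T^-2] ✗

The first dimensional inconsistency appears in step 4: P = mv/t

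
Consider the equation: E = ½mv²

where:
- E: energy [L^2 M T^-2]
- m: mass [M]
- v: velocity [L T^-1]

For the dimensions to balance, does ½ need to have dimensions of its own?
No

E has dimensions [L^2 M T^-2] and mv² already has dimensions [L^2 M T^-2], so the equation balances without ½ contributing any dimensions. ½ is a pure (dimensionless) number; changing or removing it would not affect dimensional consistency.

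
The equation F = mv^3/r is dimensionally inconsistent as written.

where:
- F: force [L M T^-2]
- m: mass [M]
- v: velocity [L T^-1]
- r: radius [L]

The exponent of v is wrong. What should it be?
The exponent of v should be 2: F = mv^2/r

The LHS F has dimensions [L M T^-2]; v has dimensions [L T^-1].
As written, the RHS mv^3/r (exponent 3 on v) has dimensions [L^2 M T^-3], which does not match.
With exponent 2, the RHS mv^2/r has dimensions [L M T^-2], matching the LHS.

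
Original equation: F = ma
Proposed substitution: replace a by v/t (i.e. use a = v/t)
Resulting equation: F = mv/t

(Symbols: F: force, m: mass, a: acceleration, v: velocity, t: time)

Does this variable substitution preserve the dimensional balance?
Yes

[a] = [L T^-2] and [v/t] = [L T^-2]. These match, so the substitution replaces a quantity by one of the same dimensions and the result F = mv/t has LHS [L M T^-2] vs RHS [L M T^-2] — still consistent.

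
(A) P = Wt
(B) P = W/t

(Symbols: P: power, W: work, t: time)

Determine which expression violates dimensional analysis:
(A)

(A) P = Wt: LHS [L^2 M T^-3], RHS [L^2 M T^-1] ✗
(B) P = W/t: LHS [L^2 M T^-3], RHS [L^2 M T^-3] ✓

Expression (A) P = Wt is dimensionally incorrect.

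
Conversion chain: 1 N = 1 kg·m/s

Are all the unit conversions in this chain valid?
The chain is incorrect (it contains an error).

Incorrect: Newton is kg·m/s², not kg·m/s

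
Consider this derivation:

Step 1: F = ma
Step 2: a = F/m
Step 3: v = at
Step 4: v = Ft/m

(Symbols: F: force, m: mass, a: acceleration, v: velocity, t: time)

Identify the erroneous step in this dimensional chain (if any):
No step introduces an error — all steps are dimensionally consistent.

Step 1: F = ma → LHS [L M T^-2], RHS [L M T^-2] ✓
Step 2: a = F/m → LHS [L T^-2], RHS [L T^-2] ✓
Step 3: v = at → LHS [L T^-1], RHS [L T^-1] ✓
Step 4: v = Ft/m → LHS [L T^-1], RHS [L T^-1] ✓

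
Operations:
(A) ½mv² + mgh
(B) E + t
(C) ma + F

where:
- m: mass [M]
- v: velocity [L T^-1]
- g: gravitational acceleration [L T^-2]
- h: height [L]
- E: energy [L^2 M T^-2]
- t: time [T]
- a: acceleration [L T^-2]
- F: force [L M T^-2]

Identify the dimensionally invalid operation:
(B) E + t

(A) ½mv² + mgh: ½mv² [L^2 M T^-2] and mgh [L^2 M T^-2] — same dimensions ✓
(B) E + t: E [L^2 M T^-2] and t [T] — different dimensions cannot be added/subtracted ✗
(C) ma + F: ma [L M T^-2] and F [L M T^-2] — same dimensions ✓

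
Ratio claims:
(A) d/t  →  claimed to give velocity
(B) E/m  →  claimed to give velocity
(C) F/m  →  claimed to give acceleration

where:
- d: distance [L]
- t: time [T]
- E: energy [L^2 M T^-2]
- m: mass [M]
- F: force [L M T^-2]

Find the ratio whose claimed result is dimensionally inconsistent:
(B) E/m does not give velocity

(A) d/t: [L T^-1] = velocity [L T^-1] ✓
(B) E/m: [L^2 T^-2] ≠ velocity [L T^-1] ✗
(C) F/m: [L T^-2] = acceleration [L T^-2] ✓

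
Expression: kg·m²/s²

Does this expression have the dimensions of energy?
Yes

The expression kg·m²/s² has dimensions [L^2 M T^-2], which is exactly energy [L^2 M T^-2].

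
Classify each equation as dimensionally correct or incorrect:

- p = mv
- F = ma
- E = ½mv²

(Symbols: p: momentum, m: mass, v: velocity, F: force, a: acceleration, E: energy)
Dimensionally correct: p = mv, F = ma, E = ½mv²
Dimensionally incorrect: none
Ordered (correct first, then incorrect): p = mv, F = ma, E = ½mv²

- p = mv: LHS [L M T^-1], RHS [L M T^-1] → correct ✓
- F = ma: LHS [L M T^-2], RHS [L M T^-2] → correct ✓
- E = ½mv²: LHS [L^2 M T^-2], RHS [L^2 M T^-2] → correct ✓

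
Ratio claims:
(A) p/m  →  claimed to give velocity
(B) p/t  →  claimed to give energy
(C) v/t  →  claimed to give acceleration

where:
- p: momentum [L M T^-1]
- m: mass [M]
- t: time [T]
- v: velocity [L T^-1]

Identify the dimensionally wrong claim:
(B) p/t does not give energy

(A) p/m: [L T^-1] = velocity [L T^-1] ✓
(B) p/t: [L M T^-2] ≠ energy [L^2 M T^-2] ✗
(C) v/t: [L T^-2] = acceleration [L T^-2] ✓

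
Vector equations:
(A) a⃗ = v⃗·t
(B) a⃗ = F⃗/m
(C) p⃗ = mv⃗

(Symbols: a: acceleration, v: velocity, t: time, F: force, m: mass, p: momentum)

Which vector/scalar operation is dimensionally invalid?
(A) a⃗ = v⃗·t

(A) a⃗ = v⃗·t: LHS [L T^-2], RHS [L] ✗ — acceleration is velocity per time; should be v⃗/t
(B) a⃗ = F⃗/m: LHS [L T^-2], RHS [L T^-2] ✓ — force (vector) divided by mass (scalar)
(C) p⃗ = mv⃗: LHS [L M T^-1], RHS [L M T^-1] ✓ — mass (scalar) times velocity (vector)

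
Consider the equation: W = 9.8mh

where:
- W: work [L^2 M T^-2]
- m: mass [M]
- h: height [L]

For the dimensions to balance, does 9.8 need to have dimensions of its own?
Yes

W has dimensions [L^2 M T^-2], while mh alone has dimensions [L M]. For the equation to balance, the factor 9.8 must carry dimensions [L T^-2] — it is a dimensional constant (a numerical value of a physical quantity with its units suppressed), not a pure number.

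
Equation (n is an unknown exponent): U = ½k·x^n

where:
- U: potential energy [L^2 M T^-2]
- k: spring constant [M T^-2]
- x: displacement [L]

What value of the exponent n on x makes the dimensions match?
n = 2

U has dimensions [L^2 M T^-2]; x has dimensions [L].
The rest of the RHS has dimensions [M T^-2], so x^n must supply [L^2].
With n = 2: ½k·x^2 has dimensions [L^2 M T^-2], matching the LHS ✓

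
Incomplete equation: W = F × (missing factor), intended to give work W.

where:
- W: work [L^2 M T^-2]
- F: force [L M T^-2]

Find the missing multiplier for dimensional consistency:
d (distance), dimensions [L]

W has dimensions [L^2 M T^-2] and F has dimensions [L M T^-2].
The missing factor must have dimensions [L^2 M T^-2] / [L M T^-2] = [L], i.e. distance (d).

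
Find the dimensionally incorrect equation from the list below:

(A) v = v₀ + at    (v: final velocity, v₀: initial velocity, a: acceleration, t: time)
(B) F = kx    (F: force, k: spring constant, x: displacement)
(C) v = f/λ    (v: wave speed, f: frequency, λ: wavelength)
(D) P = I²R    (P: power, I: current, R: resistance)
(C) v = f/λ

The equation (C) v = f/λ is dimensionally incorrect.

LHS (v): [L T^-1]
RHS (f/λ): [L^-1 T^-1] ✗

The dimensions do not match. The other three equations balance.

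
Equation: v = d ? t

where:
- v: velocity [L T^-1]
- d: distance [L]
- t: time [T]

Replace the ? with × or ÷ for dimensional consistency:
division (÷): v = d ÷ t

v [L T^-1]; d [L]; t [T].
d × t → [L T] ✗
d ÷ t → [L T^-1] ✓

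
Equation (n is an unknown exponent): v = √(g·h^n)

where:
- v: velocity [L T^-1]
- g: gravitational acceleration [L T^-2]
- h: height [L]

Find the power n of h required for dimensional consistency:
n = 1

v has dimensions [L T^-1]; h has dimensions [L].
With n = 1: √(g·h^1) has dimensions [L T^-1], matching the LHS ✓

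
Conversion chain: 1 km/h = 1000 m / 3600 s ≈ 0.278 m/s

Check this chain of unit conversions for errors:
The chain is correct (no errors).

Correct: 1 km = 1000 m, 1 h = 3600 s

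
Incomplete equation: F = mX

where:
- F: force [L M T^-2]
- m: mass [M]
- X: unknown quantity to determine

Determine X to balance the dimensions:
X = a (acceleration), dimensions [L T^-2]

F has dimensions [L M T^-2]; the rest of the RHS (m) has dimensions [M].
So X must have dimensions [L T^-2] — X = a (acceleration).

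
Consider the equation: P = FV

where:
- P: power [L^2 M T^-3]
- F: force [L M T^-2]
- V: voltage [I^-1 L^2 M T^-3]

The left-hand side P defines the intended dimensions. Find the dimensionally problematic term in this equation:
The right-hand side term FV

P has dimensions [L^2 M T^-3], but FV has dimensions [I^-1 L^3 M^2 T^-5], so the term FV is dimensionally wrong for P.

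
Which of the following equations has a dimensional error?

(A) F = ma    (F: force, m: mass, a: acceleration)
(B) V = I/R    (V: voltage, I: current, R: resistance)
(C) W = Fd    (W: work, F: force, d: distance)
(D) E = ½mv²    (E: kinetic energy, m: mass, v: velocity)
(B) V = I/R

The equation (B) V = I/R is dimensionally incorrect.

LHS (V): [I^-1 L^2 M T^-3]
RHS (I/R): [I^3 L^-2 M^-1 T^3] ✗

The dimensions do not match. The other three equations balance.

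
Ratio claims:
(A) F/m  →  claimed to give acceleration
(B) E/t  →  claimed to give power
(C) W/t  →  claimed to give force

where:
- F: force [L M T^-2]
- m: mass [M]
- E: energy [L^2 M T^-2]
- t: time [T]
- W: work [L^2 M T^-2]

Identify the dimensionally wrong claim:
(C) W/t does not give force

(A) F/m: [L T^-2] = acceleration [L T^-2] ✓
(B) E/t: [L^2 M T^-3] = power [L^2 M T^-3] ✓
(C) W/t: [L^2 M T^-3] ≠ force [L M T^-2] ✗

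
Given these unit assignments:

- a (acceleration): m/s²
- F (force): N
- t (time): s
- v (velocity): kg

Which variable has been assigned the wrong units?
v

The variable v (velocity) should have units m/s, not kg.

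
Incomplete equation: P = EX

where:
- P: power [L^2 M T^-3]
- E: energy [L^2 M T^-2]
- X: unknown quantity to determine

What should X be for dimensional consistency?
X = f (inverse time / frequency (1/t)), dimensions [T^-1]

P has dimensions [L^2 M T^-3]; the rest of the RHS (E) has dimensions [L^2 M T^-2].
So X must have dimensions [T^-1] — X = f (inverse time / frequency (1/t)).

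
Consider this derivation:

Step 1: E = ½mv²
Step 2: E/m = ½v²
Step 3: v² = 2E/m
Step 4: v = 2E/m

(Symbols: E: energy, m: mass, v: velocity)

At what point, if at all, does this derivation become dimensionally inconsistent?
Step 4

Step 1: E = ½mv² → LHS [L^2 M T^-2], RHS [L^2 M T^-2] ✓
Step 2: E/m = ½v² → LHS [L^2 T^-2], RHS [L^2 T^-2] ✓
Step 3: v² = 2E/m → LHS [L^2 T^-2], RHS [L^2 T^-2] ✓
Step 4: v = 2E/m → LHS [L T^-1], RHS [L^2 T^-2] ✗

The first dimensional inconsistency appears in step 4: v = 2E/m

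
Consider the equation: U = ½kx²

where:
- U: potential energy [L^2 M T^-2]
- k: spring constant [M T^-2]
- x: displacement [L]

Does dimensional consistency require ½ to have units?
No

U has dimensions [L^2 M T^-2] and kx² already has dimensions [L^2 M T^-2], so the equation balances without ½ contributing any dimensions. ½ is a pure (dimensionless) number; changing or removing it would not affect dimensional consistency.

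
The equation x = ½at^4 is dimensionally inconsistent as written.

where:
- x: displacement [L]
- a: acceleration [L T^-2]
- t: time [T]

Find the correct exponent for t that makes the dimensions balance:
The exponent of t should be 2: x = ½at^2

The LHS x has dimensions [L]; t has dimensions [T].
As written, the RHS ½at^4 (exponent 4 on t) has dimensions [L T^2], which does not match.
With exponent 2, the RHS ½at^2 has dimensions [L], matching the LHS.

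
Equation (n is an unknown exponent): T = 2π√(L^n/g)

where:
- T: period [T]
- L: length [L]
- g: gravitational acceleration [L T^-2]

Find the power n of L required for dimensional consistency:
n = 1

T has dimensions [T]; L has dimensions [L].
With n = 1: 2π√(L^1/g) has dimensions [T], matching the LHS ✓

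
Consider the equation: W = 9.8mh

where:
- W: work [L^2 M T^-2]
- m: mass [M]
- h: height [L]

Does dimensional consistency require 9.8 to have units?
Yes

W has dimensions [L^2 M T^-2], while mh alone has dimensions [L M]. For the equation to balance, the factor 9.8 must carry dimensions [L T^-2] — it is a dimensional constant (a numerical value of a physical quantity with its units suppressed), not a pure number.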